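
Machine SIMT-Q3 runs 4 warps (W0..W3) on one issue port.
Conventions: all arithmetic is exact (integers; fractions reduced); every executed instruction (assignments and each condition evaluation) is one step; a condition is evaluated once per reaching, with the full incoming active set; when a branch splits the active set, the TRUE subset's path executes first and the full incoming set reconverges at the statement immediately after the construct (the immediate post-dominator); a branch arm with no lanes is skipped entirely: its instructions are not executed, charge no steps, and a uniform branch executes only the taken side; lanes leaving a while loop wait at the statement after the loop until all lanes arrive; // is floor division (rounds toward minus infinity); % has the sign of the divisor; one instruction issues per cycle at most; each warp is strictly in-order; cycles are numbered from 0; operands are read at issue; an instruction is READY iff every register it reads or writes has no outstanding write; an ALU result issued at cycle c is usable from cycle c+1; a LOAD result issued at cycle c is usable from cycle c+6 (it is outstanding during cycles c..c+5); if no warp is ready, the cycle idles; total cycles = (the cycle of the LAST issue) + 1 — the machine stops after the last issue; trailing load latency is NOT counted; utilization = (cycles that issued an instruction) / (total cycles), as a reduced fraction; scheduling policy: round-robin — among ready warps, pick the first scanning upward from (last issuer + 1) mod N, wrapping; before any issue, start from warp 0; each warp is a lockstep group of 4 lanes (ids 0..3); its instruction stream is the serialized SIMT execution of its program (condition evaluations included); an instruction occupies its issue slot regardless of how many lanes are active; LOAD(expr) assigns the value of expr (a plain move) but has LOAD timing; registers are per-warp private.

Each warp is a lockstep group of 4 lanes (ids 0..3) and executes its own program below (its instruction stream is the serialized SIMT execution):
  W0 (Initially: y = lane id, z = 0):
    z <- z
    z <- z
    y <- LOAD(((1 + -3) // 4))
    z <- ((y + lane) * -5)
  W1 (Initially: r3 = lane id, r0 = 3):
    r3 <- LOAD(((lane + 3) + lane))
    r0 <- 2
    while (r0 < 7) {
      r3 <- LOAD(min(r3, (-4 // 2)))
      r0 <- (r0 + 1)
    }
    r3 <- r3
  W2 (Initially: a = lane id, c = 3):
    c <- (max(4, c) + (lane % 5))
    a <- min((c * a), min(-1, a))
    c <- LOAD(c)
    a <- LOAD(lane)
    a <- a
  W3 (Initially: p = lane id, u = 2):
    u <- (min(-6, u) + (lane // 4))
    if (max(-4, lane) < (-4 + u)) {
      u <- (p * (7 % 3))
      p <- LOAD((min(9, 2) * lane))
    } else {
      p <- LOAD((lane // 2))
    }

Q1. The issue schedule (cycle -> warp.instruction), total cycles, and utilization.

cycle 0: W0.I0
cycle 1: W1.I0
cycle 2: W2.I0
cycle 3: W3.I0
cycle 4: W0.I1
cycle 5: W1.I1
cycle 6: W2.I1
cycle 7: W3.I1
cycle 8: W0.I2
cycle 9: W1.I2
cycle 10: W2.I2
cycle 11: W3.I2
cycle 12: W1.I3
cycle 13: W2.I3
cycle 14: W0.I3
cycle 15: W1.I4
cycle 16: W1.I5
cycle 17: idle
cycle 18: W1.I6
cycle 19: W2.I4
cycle 20: W1.I7
cycle 21: W1.I8
cycle 22: idle
cycle 23: idle
cycle 24: W1.I9
cycle 25: W1.I10
cycle 26: W1.I11
cycle 27: idle
cycle 28: idle
cycle 29: idle
cycle 30: W1.I12
cycle 31: W1.I13
cycle 32: W1.I14
cycle 33: idle
cycle 34: idle
cycle 35: idle
cycle 36: W1.I15
cycle 37: W1.I16
cycle 38: W1.I17
cycle 39: idle
cycle 40: idle
cycle 41: idle
cycle 42: W1.I18

Answer: 43 cycles, utilization 31/43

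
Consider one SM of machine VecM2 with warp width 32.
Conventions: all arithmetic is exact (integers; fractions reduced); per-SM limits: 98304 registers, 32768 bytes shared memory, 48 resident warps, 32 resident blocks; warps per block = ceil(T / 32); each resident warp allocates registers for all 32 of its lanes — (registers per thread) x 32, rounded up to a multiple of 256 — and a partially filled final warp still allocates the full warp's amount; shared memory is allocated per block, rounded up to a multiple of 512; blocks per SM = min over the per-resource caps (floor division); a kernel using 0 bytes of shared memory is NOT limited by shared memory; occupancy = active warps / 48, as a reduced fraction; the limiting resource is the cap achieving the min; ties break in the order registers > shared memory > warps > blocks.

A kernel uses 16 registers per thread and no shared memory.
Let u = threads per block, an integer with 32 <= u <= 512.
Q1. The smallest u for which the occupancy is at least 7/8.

Answer: u = 33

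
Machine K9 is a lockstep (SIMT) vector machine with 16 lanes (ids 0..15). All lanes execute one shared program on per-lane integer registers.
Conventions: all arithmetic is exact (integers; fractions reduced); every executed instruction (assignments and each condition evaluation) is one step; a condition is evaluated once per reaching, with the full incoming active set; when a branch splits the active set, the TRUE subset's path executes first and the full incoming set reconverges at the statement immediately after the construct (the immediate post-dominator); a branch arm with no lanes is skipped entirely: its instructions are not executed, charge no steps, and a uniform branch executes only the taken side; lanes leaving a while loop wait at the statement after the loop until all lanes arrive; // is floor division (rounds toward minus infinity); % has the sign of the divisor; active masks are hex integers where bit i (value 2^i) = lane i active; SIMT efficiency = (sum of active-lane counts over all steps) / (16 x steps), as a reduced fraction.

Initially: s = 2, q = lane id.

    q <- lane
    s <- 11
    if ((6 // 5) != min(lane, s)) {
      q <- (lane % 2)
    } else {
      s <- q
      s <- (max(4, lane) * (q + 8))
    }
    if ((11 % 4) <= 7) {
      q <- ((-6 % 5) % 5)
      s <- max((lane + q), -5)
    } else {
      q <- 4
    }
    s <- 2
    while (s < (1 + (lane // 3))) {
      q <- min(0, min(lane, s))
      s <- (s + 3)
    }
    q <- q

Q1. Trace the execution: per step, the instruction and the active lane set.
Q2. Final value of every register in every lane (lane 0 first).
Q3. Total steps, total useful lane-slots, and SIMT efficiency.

step 0: q <- lane                    0xffff
step 1: s <- 11                      0xffff
step 2: eval ((6 // 5) != min(lane, s)) 0xffff
step 3: q <- (lane % 2)              0xfffd
step 4: s <- q                       0x0002
step 5: s <- (max(4, lane) * (q + 8)) 0x0002
step 6: eval ((11 % 4) <= 7)         0xffff
step 7: q <- ((-6 % 5) % 5)          0xffff
step 8: s <- max((lane + q), -5)     0xffff
step 9: s <- 2                       0xffff
step 10: eval (s < (1 + (lane // 3))) 0xffff
step 11: q <- min(0, min(lane, s))    0xffc0
step 12: s <- (s + 3)                 0xffc0
step 13: eval (s < (1 + (lane // 3))) 0xffc0
step 14: q <- min(0, min(lane, s))    0x8000
step 15: s <- (s + 3)                 0x8000
step 16: eval (s < (1 + (lane // 3))) 0x8000
step 17: q <- q                       0xffff

Answer: 18 steps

s: 2,2,2,2,2,2,5,5,5,5,5,5,5,5,5,8
q: 4,4,4,4,4,4,0,0,0,0,0,0,0,0,0,0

steps = 18; useful = 194; efficiency = 194/288 = 97/144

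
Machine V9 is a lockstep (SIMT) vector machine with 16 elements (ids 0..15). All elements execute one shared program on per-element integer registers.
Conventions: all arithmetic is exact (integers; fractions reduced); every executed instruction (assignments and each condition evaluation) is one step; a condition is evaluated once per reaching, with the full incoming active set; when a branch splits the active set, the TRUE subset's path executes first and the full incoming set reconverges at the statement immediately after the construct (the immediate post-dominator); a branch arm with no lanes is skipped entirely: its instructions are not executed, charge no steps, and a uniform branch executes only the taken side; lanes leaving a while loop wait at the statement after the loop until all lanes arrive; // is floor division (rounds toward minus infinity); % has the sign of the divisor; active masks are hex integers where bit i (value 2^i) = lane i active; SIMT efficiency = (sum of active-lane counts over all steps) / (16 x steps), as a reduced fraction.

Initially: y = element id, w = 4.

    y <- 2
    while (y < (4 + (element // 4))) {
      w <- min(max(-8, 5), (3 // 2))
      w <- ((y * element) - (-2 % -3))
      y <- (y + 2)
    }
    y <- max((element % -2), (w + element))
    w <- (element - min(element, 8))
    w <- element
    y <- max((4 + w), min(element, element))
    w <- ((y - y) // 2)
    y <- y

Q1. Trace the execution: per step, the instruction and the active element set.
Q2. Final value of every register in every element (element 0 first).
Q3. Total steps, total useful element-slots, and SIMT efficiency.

step 0: y <- 2                       0xffff
step 1: eval (y < (4 + (element // 4))) 0xffff
step 2: w <- min(max(-8, 5), (3 // 2)) 0xffff
step 3: w <- ((y * element) - (-2 % -3)) 0xffff
step 4: y <- (y + 2)                 0xffff
step 5: eval (y < (4 + (element // 4))) 0xffff
step 6: w <- min(max(-8, 5), (3 // 2)) 0xfff0
step 7: w <- ((y * element) - (-2 % -3)) 0xfff0
step 8: y <- (y + 2)                 0xfff0
step 9: eval (y < (4 + (element // 4))) 0xfff0
step 10: w <- min(max(-8, 5), (3 // 2)) 0xf000
step 11: w <- ((y * element) - (-2 % -3)) 0xf000
step 12: y <- (y + 2)                 0xf000
step 13: eval (y < (4 + (element // 4))) 0xf000
step 14: y <- max((element % -2), (w + element)) 0xffff
step 15: w <- (element - min(element, 8)) 0xffff
step 16: w <- element                 0xffff
step 17: y <- max((4 + w), min(element, element)) 0xffff
step 18: w <- ((y - y) // 2)          0xffff
step 19: y <- y                       0xffff

Answer: 20 steps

y: 4,5,6,7,8,9,10,11,12,13,14,15,16,17,18,19
w: 0,0,0,0,0,0,0,0,0,0,0,0,0,0,0,0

steps = 20; useful = 256; efficiency = 256/320 = 4/5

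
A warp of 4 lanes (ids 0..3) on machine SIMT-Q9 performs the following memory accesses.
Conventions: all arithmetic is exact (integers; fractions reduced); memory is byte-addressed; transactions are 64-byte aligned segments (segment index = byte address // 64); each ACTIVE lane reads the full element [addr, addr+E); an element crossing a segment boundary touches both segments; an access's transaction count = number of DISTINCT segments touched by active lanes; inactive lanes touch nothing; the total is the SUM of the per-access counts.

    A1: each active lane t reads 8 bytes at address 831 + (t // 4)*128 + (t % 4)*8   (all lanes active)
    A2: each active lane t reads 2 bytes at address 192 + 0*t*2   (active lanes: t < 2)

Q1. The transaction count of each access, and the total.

A1: 2 transactions
A2: 1 transaction

Answer: 2,1; total 3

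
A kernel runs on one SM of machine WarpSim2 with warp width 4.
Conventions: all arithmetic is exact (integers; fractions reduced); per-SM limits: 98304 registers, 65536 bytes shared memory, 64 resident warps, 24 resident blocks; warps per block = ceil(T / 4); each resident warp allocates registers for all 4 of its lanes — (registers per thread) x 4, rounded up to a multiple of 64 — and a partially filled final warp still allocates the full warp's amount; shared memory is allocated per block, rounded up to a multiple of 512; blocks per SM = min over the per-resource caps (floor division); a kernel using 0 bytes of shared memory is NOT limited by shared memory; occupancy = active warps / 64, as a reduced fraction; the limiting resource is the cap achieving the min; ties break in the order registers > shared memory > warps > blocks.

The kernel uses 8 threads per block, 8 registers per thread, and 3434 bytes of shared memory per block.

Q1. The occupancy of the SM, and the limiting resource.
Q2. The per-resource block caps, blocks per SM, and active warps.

Answer: occupancy 9/16, limited by shared memory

registers: 768 blocks
shared memory: 18 blocks
warps: 32 blocks
blocks: 24 blocks

Answer: 18 blocks, 36 active warps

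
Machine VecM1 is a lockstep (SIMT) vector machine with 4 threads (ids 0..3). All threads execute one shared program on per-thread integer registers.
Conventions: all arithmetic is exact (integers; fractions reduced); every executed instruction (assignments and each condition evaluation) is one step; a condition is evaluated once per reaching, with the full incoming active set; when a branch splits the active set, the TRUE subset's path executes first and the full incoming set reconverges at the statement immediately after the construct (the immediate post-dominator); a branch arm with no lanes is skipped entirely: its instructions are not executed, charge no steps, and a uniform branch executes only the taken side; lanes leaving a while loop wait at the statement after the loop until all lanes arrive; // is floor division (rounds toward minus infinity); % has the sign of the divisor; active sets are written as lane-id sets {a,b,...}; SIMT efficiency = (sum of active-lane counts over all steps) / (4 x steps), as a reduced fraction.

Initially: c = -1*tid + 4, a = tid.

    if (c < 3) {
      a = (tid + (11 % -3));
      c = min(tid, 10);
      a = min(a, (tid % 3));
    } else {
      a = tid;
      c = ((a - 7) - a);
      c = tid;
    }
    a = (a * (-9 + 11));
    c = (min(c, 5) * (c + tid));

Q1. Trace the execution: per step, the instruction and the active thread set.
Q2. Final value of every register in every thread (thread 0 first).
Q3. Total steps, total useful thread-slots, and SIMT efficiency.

step 0: eval (c < 3)                 {0,1,2,3}
step 1: a <- (tid + (11 % -3))       {2,3}
step 2: c <- min(tid, 10)            {2,3}
step 3: a <- min(a, (tid % 3))       {2,3}
step 4: a <- tid                     {0,1}
step 5: c <- ((a - 7) - a)           {0,1}
step 6: c <- tid                     {0,1}
step 7: a <- (a * (-9 + 11))         {0,1,2,3}
step 8: c <- (min(c, 5) * (c + tid)) {0,1,2,3}

Answer: 9 steps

c: 0,2,8,18
a: 0,2,2,0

steps = 9; useful = 24; efficiency = 24/36 = 2/3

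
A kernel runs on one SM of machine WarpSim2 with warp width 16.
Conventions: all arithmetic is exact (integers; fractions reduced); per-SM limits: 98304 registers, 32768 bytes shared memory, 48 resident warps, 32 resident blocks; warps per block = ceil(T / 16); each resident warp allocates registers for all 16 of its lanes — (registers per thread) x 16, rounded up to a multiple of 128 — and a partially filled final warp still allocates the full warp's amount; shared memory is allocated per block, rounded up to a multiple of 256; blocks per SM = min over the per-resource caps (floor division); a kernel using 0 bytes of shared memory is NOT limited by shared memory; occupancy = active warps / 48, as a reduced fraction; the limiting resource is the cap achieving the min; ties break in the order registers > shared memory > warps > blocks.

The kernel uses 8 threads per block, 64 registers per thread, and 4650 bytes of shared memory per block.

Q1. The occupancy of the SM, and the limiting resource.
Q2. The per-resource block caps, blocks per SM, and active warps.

Answer: occupancy 1/8, limited by shared memory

registers: 96 blocks
shared memory: 6 blocks
warps: 48 blocks
blocks: 32 blocks

Answer: 6 blocks, 6 active warps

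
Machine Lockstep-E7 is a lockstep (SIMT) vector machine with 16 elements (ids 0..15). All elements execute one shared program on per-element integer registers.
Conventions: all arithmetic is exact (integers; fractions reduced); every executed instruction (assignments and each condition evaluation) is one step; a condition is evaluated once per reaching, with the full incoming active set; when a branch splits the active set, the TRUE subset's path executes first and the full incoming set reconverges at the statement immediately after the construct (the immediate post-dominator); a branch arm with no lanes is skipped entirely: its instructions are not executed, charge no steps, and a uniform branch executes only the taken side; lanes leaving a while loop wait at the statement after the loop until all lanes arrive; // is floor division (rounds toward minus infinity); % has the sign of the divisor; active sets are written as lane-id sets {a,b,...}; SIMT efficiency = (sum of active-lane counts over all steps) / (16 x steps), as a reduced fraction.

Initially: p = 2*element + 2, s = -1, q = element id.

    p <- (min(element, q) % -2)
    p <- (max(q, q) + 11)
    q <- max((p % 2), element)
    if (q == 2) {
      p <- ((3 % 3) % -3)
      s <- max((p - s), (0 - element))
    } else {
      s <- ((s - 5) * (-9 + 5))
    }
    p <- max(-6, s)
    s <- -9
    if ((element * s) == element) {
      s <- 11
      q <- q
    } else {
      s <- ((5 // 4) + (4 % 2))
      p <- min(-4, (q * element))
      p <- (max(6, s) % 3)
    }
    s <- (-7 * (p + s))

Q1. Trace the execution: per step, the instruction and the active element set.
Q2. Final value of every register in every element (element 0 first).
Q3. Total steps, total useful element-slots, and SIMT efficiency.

step 0: p <- (min(element, q) % -2)  {0,1,2,3,4,5,6,7,8,9,10,11,12,13,14,15}
step 1: p <- (max(q, q) + 11)        {0,1,2,3,4,5,6,7,8,9,10,11,12,13,14,15}
step 2: q <- max((p % 2), element)   {0,1,2,3,4,5,6,7,8,9,10,11,12,13,14,15}
step 3: eval (q == 2)                {0,1,2,3,4,5,6,7,8,9,10,11,12,13,14,15}
step 4: p <- ((3 % 3) % -3)          {2}
step 5: s <- max((p - s), (0 - element)) {2}
step 6: s <- ((s - 5) * (-9 + 5))    {0,1,3,4,5,6,7,8,9,10,11,12,13,14,15}
step 7: p <- max(-6, s)              {0,1,2,3,4,5,6,7,8,9,10,11,12,13,14,15}
step 8: s <- -9                      {0,1,2,3,4,5,6,7,8,9,10,11,12,13,14,15}
step 9: eval ((element * s) == element) {0,1,2,3,4,5,6,7,8,9,10,11,12,13,14,15}
step 10: s <- 11                      {0}
step 11: q <- q                       {0}
step 12: s <- ((5 // 4) + (4 % 2))    {1,2,3,4,5,6,7,8,9,10,11,12,13,14,15}
step 13: p <- min(-4, (q * element))  {1,2,3,4,5,6,7,8,9,10,11,12,13,14,15}
step 14: p <- (max(6, s) % 3)         {1,2,3,4,5,6,7,8,9,10,11,12,13,14,15}
step 15: s <- (-7 * (p + s))          {0,1,2,3,4,5,6,7,8,9,10,11,12,13,14,15}

Answer: 16 steps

p: 24,0,0,0,0,0,0,0,0,0,0,0,0,0,0,0
s: -245,-7,-7,-7,-7,-7,-7,-7,-7,-7,-7,-7,-7,-7,-7,-7
q: 1,1,2,3,4,5,6,7,8,9,10,11,12,13,14,15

steps = 16; useful = 192; efficiency = 192/256 = 3/4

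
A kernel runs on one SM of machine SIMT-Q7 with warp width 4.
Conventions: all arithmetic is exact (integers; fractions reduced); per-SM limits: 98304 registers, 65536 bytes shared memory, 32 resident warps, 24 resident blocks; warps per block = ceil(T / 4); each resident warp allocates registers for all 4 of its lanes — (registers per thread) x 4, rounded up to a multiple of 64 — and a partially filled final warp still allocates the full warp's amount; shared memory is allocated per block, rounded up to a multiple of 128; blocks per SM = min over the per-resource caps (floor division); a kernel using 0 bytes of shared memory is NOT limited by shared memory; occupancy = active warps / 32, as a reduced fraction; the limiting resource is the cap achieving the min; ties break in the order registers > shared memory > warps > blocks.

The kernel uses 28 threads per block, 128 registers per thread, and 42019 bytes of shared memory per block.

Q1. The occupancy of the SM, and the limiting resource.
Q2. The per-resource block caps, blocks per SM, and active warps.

Answer: occupancy 7/32, limited by shared memory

registers: 27 blocks
shared memory: 1 block
warps: 4 blocks
blocks: 24 blocks

Answer: 1 block, 7 active warps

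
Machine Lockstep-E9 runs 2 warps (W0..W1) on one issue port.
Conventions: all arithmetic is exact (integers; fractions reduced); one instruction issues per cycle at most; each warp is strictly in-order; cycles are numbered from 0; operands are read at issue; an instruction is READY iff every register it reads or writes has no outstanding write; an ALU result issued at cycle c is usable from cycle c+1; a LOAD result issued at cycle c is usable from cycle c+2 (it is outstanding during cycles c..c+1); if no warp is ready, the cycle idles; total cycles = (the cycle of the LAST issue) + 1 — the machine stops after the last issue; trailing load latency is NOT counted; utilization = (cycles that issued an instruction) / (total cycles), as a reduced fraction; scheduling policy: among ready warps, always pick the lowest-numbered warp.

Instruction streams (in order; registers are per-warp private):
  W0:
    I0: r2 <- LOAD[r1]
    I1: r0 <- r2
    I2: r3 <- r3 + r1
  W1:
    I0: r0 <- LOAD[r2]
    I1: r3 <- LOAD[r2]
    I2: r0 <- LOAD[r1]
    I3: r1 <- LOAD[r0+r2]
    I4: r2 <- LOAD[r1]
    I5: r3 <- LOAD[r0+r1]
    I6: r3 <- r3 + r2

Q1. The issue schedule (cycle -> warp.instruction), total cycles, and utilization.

cycle 0: W0.I0
cycle 1: W1.I0
cycle 2: W0.I1
cycle 3: W0.I2
cycle 4: W1.I1
cycle 5: W1.I2
cycle 6: idle
cycle 7: W1.I3
cycle 8: idle
cycle 9: W1.I4
cycle 10: W1.I5
cycle 11: idle
cycle 12: W1.I6

Answer: 13 cycles, utilization 10/13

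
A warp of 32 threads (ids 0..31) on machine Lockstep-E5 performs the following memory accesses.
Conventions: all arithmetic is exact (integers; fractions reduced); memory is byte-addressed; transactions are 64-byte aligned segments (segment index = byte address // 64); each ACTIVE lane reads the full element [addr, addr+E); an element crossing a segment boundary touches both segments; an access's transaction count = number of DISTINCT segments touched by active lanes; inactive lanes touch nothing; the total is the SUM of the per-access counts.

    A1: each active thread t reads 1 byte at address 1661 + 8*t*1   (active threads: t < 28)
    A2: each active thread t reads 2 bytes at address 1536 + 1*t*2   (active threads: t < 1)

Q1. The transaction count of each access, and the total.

A1: 5 transactions
A2: 1 transaction

Answer: 5,1; total 6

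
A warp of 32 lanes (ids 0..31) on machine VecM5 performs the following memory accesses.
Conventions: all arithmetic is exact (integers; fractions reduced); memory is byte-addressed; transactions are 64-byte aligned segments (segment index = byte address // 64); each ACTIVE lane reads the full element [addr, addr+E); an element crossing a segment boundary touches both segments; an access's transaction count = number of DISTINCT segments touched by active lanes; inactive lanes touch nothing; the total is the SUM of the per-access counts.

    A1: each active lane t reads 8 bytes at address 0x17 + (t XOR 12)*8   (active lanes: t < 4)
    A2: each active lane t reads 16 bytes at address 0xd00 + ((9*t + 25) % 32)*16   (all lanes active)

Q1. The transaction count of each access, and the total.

A1: 2 transactions
A2: 8 transactions

Answer: 2,8; total 10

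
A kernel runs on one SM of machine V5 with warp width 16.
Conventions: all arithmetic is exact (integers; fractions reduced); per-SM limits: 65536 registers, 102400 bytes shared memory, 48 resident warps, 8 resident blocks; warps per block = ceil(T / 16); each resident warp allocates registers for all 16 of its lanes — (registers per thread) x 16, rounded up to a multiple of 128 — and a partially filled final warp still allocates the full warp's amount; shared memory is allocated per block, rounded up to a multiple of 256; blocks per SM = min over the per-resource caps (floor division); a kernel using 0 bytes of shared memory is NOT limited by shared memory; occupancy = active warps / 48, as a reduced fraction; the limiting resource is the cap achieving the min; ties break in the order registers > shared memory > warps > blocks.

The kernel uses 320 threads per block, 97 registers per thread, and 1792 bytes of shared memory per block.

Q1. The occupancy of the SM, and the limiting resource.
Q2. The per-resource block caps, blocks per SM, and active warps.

Answer: occupancy 5/12, limited by registers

registers: 1 block
shared memory: 57 blocks
warps: 2 blocks
blocks: 8 blocks

Answer: 1 block, 20 active warps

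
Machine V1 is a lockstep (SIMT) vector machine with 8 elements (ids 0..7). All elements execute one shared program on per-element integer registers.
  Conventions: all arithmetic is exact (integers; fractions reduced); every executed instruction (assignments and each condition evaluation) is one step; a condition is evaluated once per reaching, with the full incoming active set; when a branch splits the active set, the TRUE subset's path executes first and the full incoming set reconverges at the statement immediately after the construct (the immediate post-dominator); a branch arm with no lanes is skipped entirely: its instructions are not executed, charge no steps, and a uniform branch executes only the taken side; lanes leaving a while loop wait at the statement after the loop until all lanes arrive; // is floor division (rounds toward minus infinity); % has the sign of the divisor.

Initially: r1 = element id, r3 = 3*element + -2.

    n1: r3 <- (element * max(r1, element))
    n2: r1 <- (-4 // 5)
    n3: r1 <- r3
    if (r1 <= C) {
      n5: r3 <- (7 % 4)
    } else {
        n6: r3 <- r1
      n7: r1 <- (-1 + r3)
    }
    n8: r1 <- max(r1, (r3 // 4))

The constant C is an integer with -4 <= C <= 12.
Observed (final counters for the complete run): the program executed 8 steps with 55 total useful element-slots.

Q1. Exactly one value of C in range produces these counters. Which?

Answer: C = 0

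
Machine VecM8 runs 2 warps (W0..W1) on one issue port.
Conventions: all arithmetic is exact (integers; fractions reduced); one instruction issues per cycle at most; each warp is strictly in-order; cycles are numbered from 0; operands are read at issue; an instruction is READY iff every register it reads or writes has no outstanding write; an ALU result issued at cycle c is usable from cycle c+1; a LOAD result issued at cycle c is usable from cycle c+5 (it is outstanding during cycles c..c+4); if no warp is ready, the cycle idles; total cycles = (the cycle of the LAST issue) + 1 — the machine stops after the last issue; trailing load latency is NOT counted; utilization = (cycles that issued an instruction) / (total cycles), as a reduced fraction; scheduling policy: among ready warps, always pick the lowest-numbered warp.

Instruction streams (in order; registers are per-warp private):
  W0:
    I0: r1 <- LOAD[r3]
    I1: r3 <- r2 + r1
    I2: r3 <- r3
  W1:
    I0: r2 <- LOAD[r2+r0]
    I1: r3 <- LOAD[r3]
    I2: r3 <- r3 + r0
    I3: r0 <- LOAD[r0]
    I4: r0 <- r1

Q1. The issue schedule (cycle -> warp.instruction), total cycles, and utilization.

cycle 0: W0.I0
cycle 1: W1.I0
cycle 2: W1.I1
cycle 3: idle
cycle 4: idle
cycle 5: W0.I1
cycle 6: W0.I2
cycle 7: W1.I2
cycle 8: W1.I3
cycle 9: idle
cycle 10: idle
cycle 11: idle
cycle 12: idle
cycle 13: W1.I4

Answer: 14 cycles, utilization 4/7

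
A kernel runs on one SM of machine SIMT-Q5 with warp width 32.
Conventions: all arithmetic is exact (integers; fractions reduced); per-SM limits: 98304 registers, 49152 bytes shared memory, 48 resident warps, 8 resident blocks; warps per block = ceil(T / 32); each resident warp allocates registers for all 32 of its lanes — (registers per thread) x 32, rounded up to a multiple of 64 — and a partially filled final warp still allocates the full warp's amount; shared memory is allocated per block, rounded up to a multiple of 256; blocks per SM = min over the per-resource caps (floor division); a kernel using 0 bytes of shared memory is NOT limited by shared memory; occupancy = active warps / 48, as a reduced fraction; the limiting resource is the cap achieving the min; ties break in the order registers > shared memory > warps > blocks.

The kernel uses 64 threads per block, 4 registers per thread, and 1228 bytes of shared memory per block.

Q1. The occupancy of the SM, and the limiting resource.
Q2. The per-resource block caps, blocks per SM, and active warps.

Answer: occupancy 1/3, limited by blocks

registers: 384 blocks
shared memory: 38 blocks
warps: 24 blocks
blocks: 8 blocks

Answer: 8 blocks, 16 active warps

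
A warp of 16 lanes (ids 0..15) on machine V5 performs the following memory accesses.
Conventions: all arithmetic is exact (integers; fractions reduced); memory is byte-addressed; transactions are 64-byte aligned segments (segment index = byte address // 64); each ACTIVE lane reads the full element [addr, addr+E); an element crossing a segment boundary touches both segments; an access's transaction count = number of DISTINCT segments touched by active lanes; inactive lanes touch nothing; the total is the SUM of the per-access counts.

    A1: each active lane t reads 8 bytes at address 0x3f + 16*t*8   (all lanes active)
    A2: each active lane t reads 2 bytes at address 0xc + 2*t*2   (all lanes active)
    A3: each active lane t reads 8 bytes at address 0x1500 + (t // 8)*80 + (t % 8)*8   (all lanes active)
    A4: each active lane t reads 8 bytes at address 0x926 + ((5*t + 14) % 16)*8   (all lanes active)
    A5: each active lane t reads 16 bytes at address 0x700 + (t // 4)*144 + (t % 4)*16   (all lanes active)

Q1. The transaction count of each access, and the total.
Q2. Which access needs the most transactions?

A1: 32 transactions
A2: 2 transactions
A3: 3 transactions
A4: 3 transactions
A5: 7 transactions

Answer: 32,2,3,3,7; total 47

Answer: A1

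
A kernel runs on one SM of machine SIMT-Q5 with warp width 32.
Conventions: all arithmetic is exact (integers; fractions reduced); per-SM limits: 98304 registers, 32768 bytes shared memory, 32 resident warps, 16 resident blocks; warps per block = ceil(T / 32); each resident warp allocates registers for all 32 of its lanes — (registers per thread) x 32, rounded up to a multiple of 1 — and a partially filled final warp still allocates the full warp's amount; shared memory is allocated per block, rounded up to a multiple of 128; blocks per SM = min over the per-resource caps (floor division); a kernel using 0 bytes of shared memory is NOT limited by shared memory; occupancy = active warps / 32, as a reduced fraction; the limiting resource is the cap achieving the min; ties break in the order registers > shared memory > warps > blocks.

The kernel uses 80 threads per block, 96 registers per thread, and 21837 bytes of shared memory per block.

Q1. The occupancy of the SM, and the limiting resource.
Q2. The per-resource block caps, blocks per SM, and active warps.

Answer: occupancy 3/32, limited by shared memory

registers: 10 blocks
shared memory: 1 block
warps: 10 blocks
blocks: 16 blocks

Answer: 1 block, 3 active warps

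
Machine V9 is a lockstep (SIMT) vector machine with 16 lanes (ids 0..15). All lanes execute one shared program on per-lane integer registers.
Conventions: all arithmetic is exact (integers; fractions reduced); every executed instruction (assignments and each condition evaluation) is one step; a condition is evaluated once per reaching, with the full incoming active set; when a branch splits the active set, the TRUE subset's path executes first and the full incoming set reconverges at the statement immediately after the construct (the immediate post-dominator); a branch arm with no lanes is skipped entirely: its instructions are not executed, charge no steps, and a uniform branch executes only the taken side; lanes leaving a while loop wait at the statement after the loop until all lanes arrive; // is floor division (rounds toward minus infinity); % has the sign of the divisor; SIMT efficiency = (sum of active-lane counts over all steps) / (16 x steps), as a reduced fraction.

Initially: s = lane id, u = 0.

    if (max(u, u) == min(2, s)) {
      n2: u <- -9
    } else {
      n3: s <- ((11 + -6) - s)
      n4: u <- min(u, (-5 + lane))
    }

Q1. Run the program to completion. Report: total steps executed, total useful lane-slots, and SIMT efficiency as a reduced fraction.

Answer: 4 steps, 47 useful, 47/64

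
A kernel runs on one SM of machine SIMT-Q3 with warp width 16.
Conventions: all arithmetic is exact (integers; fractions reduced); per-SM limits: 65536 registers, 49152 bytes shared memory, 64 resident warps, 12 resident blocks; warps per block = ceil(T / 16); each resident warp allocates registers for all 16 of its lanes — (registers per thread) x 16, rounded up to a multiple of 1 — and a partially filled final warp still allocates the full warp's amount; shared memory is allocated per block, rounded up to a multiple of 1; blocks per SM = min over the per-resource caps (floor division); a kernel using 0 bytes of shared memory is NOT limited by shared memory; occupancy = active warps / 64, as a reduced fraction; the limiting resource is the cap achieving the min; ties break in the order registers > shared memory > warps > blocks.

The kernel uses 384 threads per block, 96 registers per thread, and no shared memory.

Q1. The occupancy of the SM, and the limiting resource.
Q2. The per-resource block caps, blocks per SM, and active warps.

Answer: occupancy 3/8, limited by registers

registers: 1 block
shared memory: no limit (kernel uses none)
warps: 2 blocks
blocks: 12 blocks

Answer: 1 block, 24 active warps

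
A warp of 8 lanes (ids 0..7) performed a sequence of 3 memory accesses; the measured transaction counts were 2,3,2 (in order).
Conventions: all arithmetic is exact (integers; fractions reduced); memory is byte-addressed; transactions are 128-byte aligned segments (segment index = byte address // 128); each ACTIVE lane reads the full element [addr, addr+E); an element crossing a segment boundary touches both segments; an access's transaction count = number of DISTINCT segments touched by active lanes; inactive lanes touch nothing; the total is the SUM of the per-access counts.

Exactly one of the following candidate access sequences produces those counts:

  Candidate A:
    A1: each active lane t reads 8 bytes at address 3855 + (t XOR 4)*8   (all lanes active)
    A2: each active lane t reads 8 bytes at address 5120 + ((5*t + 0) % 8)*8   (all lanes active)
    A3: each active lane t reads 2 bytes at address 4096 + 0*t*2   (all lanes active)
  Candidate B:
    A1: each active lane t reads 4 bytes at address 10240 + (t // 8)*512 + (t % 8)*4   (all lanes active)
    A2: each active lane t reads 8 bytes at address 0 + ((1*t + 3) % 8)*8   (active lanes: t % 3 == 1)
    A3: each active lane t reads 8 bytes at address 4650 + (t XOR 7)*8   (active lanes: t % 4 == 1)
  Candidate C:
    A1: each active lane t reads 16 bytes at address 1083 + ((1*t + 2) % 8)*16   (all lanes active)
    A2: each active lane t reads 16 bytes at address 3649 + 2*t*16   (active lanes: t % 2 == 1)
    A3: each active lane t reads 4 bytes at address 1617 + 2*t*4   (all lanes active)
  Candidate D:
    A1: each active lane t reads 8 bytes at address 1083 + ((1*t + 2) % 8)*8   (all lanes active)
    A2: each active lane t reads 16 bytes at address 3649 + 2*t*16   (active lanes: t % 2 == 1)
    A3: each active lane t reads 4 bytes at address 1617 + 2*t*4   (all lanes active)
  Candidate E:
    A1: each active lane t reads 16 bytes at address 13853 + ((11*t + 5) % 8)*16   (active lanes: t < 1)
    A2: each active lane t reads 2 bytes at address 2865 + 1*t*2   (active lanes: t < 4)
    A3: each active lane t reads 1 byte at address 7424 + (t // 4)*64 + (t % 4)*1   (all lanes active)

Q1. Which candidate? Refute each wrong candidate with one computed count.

A: A1 gives 1 transaction, not 2
B: A1 gives 1 transaction, not 2
D: A1 gives 1 transaction, not 2
E: A1 gives 1 transaction, not 2
C: all counts match (2,3,2)

Answer: C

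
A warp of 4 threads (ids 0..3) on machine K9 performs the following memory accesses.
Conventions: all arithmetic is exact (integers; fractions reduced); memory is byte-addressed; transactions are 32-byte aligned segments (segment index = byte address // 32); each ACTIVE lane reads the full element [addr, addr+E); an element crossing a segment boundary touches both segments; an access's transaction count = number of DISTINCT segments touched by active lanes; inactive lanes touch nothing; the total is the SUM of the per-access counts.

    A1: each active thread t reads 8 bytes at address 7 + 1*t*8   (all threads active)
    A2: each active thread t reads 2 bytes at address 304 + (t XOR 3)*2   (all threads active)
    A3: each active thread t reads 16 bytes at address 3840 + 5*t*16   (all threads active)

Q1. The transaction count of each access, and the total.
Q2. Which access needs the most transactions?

A1: 2 transactions
A2: 1 transaction
A3: 4 transactions

Answer: 2,1,4; total 7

Answer: A3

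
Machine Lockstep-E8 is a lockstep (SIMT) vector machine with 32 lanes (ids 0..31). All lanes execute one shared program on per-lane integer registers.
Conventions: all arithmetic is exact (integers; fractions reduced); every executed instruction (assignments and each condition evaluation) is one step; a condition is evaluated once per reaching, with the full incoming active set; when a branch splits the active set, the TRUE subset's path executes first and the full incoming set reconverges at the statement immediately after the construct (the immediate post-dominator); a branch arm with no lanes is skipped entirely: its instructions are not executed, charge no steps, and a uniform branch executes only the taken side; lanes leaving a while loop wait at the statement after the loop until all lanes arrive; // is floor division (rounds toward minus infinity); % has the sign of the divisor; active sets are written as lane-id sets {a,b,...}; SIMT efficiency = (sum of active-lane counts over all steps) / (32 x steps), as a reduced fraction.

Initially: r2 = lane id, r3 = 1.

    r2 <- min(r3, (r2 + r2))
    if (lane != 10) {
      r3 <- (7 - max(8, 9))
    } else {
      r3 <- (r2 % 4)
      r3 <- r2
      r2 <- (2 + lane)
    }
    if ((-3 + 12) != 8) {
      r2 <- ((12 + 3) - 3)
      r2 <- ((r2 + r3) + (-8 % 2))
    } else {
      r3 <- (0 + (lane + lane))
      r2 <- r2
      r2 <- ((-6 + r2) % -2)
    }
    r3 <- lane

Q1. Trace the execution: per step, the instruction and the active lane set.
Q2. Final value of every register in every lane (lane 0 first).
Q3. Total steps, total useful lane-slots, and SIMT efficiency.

step 0: r2 <- min(r3, (r2 + r2))     {0,1,2,3,4,5,6,7,8,9,10,11,12,13,14,15,16,17,18,19,20,21,22,23,24,25,26,27,28,29,30,31}
step 1: eval (lane != 10)            {0,1,2,3,4,5,6,7,8,9,10,11,12,13,14,15,16,17,18,19,20,21,22,23,24,25,26,27,28,29,30,31}
step 2: r3 <- (7 - max(8, 9))        {0,1,2,3,4,5,6,7,8,9,11,12,13,14,15,16,17,18,19,20,21,22,23,24,25,26,27,28,29,30,31}
step 3: r3 <- (r2 % 4)               {10}
step 4: r3 <- r2                     {10}
step 5: r2 <- (2 + lane)             {10}
step 6: eval ((-3 + 12) != 8)        {0,1,2,3,4,5,6,7,8,9,10,11,12,13,14,15,16,17,18,19,20,21,22,23,24,25,26,27,28,29,30,31}
step 7: r2 <- ((12 + 3) - 3)         {0,1,2,3,4,5,6,7,8,9,10,11,12,13,14,15,16,17,18,19,20,21,22,23,24,25,26,27,28,29,30,31}
step 8: r2 <- ((r2 + r3) + (-8 % 2)) {0,1,2,3,4,5,6,7,8,9,10,11,12,13,14,15,16,17,18,19,20,21,22,23,24,25,26,27,28,29,30,31}
step 9: r3 <- lane                   {0,1,2,3,4,5,6,7,8,9,10,11,12,13,14,15,16,17,18,19,20,21,22,23,24,25,26,27,28,29,30,31}

Answer: 10 steps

r2: 10,10,10,10,10,10,10,10,10,10,13,10,10,10,10,10,10,10,10,10,10,10,10,10,10,10,10,10,10,10,10,10
r3: 0,1,2,3,4,5,6,7,8,9,10,11,12,13,14,15,16,17,18,19,20,21,22,23,24,25,26,27,28,29,30,31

steps = 10; useful = 226; efficiency = 226/320 = 113/160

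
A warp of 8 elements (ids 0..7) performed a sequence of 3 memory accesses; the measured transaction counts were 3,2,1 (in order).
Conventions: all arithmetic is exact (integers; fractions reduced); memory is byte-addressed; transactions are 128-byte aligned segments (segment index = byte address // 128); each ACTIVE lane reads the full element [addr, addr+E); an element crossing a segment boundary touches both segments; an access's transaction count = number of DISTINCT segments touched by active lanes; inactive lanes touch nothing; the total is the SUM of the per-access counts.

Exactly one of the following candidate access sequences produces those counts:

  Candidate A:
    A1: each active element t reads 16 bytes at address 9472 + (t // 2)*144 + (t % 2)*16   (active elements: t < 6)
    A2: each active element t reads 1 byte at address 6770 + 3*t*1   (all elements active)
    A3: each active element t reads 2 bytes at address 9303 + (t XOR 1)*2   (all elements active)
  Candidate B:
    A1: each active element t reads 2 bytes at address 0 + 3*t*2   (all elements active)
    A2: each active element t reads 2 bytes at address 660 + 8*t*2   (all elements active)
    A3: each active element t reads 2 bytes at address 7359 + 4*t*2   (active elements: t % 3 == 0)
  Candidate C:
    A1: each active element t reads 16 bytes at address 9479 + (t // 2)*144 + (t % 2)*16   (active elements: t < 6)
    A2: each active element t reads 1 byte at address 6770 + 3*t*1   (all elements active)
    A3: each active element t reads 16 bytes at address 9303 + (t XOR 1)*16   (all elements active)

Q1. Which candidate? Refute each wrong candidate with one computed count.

B: A1 gives 1 transaction, not 3
C: A3 gives 2 transactions, not 1
A: all counts match (3,2,1)

Answer: A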